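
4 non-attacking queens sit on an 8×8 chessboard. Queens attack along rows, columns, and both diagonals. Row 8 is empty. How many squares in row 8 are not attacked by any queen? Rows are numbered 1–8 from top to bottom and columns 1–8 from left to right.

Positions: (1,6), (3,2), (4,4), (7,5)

2

(1,6) attacks row 8 at column 6.
(3,2) attacks row 8 at column 2 and diagonals 7.
(4,4) attacks row 8 at column 4 and diagonals 8.
(7,5) attacks row 8 at column 5 and diagonals 4, 6.
Attacked columns: {2, 4, 5, 6, 7, 8}. Safe: {1, 3}.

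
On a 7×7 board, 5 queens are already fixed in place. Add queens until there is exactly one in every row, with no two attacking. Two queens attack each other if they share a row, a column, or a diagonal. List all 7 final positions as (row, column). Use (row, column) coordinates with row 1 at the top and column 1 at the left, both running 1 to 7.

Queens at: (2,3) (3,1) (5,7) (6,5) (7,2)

(1,6) (2,3) (3,1) (4,4) (5,7) (6,5) (7,2)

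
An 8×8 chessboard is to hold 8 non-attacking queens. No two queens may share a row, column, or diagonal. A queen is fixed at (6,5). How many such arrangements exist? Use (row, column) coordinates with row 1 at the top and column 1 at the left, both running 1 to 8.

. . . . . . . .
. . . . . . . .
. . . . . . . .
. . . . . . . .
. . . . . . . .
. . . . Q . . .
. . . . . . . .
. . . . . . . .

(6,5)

Branch on row 1: col 1 → 0; col 2 → 2; col 3 → 2; col 4 → 1; col 6 → 3; col 7 → 2; col 8 → 2.
Sum: 0 + 2 + 2 + 1 + 3 + 2 + 2 = 12.

12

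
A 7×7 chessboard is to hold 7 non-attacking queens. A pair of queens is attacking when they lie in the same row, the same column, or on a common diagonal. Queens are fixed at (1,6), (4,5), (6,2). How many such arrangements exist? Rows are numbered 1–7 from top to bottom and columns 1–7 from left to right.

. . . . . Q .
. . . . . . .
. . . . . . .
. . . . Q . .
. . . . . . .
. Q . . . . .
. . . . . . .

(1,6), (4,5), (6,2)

Branch on row 2: col 1 → 1; col 4 → 0.
Sum: 1 + 0 = 1.

1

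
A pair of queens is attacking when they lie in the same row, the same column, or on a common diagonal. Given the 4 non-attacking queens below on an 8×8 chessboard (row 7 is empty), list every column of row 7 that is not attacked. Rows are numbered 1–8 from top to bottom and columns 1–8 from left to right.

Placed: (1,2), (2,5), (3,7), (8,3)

(1,2) attacks row 7 at column 2 and diagonals 8.
(2,5) attacks row 7 at column 5.
(3,7) attacks row 7 at column 7 and diagonals 3.
(8,3) attacks row 7 at column 3 and diagonals 2, 4.
Attacked columns: {2, 3, 4, 5, 7, 8}. Safe: {1, 6}.

columns 1, 6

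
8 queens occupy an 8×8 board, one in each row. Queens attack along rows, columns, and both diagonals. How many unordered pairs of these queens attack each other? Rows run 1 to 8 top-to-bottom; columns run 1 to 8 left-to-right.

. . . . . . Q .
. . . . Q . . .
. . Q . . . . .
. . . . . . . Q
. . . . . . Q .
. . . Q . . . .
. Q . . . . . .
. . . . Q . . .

Same column: (1,7)–(5,7) (column 7); (2,5)–(8,5) (column 5).
Same diagonal: (4,8)–(5,7) (|4−5| = |8−7| = 1).
Total attacking pairs: 3.

3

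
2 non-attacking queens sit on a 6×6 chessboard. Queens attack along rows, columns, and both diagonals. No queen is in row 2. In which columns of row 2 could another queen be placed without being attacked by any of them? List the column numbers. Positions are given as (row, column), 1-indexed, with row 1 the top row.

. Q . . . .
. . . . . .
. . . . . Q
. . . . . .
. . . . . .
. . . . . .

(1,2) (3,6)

columns 4

(1,2) attacks row 2 at column 2 and diagonals 1, 3.
(3,6) attacks row 2 at column 6 and diagonals 5.
Attacked columns: {1, 2, 3, 5, 6}. Safe: {4}.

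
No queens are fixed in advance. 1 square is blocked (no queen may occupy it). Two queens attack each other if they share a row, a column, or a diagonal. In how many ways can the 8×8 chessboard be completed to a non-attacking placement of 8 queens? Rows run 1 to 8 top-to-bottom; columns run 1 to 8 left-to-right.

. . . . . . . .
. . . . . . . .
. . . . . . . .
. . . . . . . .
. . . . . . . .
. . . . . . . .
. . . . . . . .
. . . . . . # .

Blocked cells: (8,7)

Branch on row 1: col 1 → 4; col 2 → 8; col 3 → 16; col 4 → 15; col 5 → 15; col 6 → 14; col 7 → 8; col 8 → 4.
Sum: 4 + 8 + 16 + 15 + 15 + 14 + 8 + 4 = 84.

84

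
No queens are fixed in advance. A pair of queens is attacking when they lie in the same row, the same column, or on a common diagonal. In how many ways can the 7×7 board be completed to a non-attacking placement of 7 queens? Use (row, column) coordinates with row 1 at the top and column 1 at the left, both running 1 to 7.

Branch on row 1: col 1 → 4; col 2 → 7; col 3 → 6; col 4 → 6; col 5 → 6; col 6 → 7; col 7 → 4.
Sum: 4 + 7 + 6 + 6 + 6 + 7 + 4 = 40.
(This is the classic 7-queens count.)

40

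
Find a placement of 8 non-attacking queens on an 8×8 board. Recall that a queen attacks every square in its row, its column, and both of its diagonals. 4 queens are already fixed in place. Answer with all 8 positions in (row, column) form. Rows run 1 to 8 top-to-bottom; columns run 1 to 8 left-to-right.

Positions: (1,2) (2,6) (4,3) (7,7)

Row 3: attacked by (1,2)→{2,4}; (2,6)→{5,6,7}; (4,3)→{2,3,4}; (7,7)→{3,7}. Safe: 1, 8. Place at column 8.
Row 5: attacked by (1,2)→{2,6}; (2,6)→{3,6}; (3,8)→{6,8}; (4,3)→{2,3,4}; (7,7)→{5,7}. Safe: 1. Place at column 1.
Row 6: attacked by (1,2)→{2,7}; (2,6)→{2,6}; (3,8)→{5,8}; (4,3)→{1,3,5}; (5,1)→{1,2}; (7,7)→{6,7,8}. Safe: 4. Place at column 4.
Row 8: attacked by (1,2)→{2}; (2,6)→{6}; (3,8)→{3,8}; (4,3)→{3,7}; (5,1)→{1,4}; (6,4)→{2,4,6}; (7,7)→{6,7,8}. Safe: 5. Place at column 5.
Columns [2, 6, 8, 3, 1, 4, 7, 5], r−c [-1, -4, -5, 1, 4, 2, 0, 3], r+c [3, 8, 11, 7, 6, 10, 14, 13] are all distinct, so no two queens attack.

(1,2) (2,6) (3,8) (4,3) (5,1) (6,4) (7,7) (8,5)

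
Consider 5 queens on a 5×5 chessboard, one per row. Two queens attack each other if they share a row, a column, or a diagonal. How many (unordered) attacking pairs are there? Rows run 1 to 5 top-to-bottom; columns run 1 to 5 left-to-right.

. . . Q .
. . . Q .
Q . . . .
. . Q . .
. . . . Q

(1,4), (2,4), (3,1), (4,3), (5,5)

1

Same column: (1,4)–(2,4) (column 4).
Total attacking pairs: 1.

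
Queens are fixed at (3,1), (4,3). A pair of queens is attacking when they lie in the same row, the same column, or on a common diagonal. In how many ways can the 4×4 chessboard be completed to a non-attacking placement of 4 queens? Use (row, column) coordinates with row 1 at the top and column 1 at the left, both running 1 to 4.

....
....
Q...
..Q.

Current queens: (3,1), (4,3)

1

Branch on row 1: col 2 → 1; col 4 → 0.
Sum: 1 + 0 = 1.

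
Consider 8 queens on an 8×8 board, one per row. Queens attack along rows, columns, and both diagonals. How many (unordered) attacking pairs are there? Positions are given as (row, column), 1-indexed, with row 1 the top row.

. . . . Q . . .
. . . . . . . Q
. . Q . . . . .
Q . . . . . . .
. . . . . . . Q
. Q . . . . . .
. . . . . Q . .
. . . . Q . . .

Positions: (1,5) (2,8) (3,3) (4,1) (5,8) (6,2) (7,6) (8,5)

Same column: (1,5)–(8,5) (column 5); (2,8)–(5,8) (column 8).
Same diagonal: (1,5)–(3,3) (|1−3| = |5−3| = 2); (4,1)–(8,5) (|4−8| = |1−5| = 4); (5,8)–(7,6) (|5−7| = |8−6| = 2); (5,8)–(8,5) (|5−8| = |8−5| = 3); (7,6)–(8,5) (|7−8| = |6−5| = 1).
Total attacking pairs: 7.

7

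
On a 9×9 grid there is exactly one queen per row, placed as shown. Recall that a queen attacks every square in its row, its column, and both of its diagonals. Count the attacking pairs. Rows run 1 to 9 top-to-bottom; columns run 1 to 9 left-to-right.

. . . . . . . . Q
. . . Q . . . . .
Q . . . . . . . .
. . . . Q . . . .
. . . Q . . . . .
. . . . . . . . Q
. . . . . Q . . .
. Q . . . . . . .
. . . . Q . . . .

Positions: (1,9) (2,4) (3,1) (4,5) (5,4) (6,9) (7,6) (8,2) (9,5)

6

Same column: (1,9)–(6,9) (column 9); (2,4)–(5,4) (column 4); (4,5)–(9,5) (column 5).
Same diagonal: (1,9)–(8,2) (|1−8| = |9−2| = 7); (4,5)–(5,4) (|4−5| = |5−4| = 1); (5,4)–(7,6) (|5−7| = |4−6| = 2).
Total attacking pairs: 6.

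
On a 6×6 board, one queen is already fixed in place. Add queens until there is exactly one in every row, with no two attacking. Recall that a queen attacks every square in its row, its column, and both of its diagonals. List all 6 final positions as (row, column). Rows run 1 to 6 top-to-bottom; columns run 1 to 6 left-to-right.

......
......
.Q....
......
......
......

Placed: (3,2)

Row 1: attacked by (3,2)→{2,4}. Safe: 1, 3, 5, 6. Place at column 3.
Row 2: attacked by (1,3)→{2,3,4}; (3,2)→{1,2,3}. Safe: 5, 6. Place at column 6.
Row 4: attacked by (1,3)→{3,6}; (2,6)→{4,6}; (3,2)→{1,2,3}. Safe: 5. Place at column 5.
Row 5: attacked by (1,3)→{3}; (2,6)→{3,6}; (3,2)→{2,4}; (4,5)→{4,5,6}. Safe: 1. Place at column 1.
Row 6: attacked by (1,3)→{3}; (2,6)→{2,6}; (3,2)→{2,5}; (4,5)→{3,5}; (5,1)→{1,2}. Safe: 4. Place at column 4.
Columns [3, 6, 2, 5, 1, 4], r−c [-2, -4, 1, -1, 4, 2], r+c [4, 8, 5, 9, 6, 10] are all distinct, so no two queens attack.

(1,3) (2,6) (3,2) (4,5) (5,1) (6,4)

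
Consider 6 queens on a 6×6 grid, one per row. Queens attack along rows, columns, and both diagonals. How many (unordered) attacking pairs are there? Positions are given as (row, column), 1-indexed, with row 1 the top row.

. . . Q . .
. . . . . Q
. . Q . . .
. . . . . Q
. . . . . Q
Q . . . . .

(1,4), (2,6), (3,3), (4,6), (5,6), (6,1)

3

Same column: (2,6)–(4,6) (column 6); (2,6)–(5,6) (column 6); (4,6)–(5,6) (column 6).
Total attacking pairs: 3.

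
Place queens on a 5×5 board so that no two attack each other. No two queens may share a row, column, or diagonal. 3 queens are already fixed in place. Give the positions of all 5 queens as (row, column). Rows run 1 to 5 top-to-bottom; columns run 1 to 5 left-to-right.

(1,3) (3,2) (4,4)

Row 2: attacked by (1,3)→{2,3,4}; (3,2)→{1,2,3}; (4,4)→{2,4}. Safe: 5. Place at column 5.
Row 5: attacked by (1,3)→{3}; (2,5)→{2,5}; (3,2)→{2,4}; (4,4)→{3,4,5}. Safe: 1. Place at column 1.
Columns [3, 5, 2, 4, 1], r−c [-2, -3, 1, 0, 4], r+c [4, 7, 5, 8, 6] are all distinct, so no two queens attack.

(1,3) (2,5) (3,2) (4,4) (5,1)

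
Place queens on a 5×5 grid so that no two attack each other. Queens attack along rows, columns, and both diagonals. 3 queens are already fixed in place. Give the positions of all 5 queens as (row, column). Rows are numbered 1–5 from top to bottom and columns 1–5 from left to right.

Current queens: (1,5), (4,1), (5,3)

(1,5) (2,2) (3,4) (4,1) (5,3)

Row 2: attacked by (1,5)→{4,5}; (4,1)→{1,3}; (5,3)→{3}. Safe: 2. Place at column 2.
Row 3: attacked by (1,5)→{3,5}; (2,2)→{1,2,3}; (4,1)→{1,2}; (5,3)→{1,3,5}. Safe: 4. Place at column 4.
Columns [5, 2, 4, 1, 3], r−c [-4, 0, -1, 3, 2], r+c [6, 4, 7, 5, 8] are all distinct, so no two queens attack.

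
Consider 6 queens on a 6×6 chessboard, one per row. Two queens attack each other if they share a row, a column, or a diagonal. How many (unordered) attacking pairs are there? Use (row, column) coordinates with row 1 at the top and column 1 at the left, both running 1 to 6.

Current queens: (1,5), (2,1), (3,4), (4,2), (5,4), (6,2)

Same column: (3,4)–(5,4) (column 4); (4,2)–(6,2) (column 2).
Same diagonal: (1,5)–(4,2) (|1−4| = |5−2| = 3); (2,1)–(5,4) (|2−5| = |1−4| = 3).
Total attacking pairs: 4.

4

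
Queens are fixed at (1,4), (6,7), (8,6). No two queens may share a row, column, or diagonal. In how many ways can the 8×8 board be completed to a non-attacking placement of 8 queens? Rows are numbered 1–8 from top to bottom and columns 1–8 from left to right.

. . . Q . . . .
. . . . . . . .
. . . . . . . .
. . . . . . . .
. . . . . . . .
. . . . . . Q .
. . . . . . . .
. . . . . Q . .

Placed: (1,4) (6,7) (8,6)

2

Branch on row 2: col 1 → 1; col 2 → 0; col 8 → 1.
Sum: 1 + 0 + 1 = 2.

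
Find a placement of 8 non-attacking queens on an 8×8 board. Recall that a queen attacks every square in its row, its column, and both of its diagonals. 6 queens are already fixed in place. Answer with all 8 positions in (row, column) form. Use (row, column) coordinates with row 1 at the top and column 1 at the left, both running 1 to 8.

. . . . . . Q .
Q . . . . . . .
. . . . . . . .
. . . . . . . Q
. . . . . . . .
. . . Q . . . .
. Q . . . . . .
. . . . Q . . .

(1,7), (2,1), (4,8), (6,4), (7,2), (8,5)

(1,7) (2,1) (3,3) (4,8) (5,6) (6,4) (7,2) (8,5)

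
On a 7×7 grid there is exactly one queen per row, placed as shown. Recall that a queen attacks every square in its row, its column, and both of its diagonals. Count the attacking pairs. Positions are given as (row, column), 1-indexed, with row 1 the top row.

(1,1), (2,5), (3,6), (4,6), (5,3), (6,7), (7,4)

Same column: (3,6)–(4,6) (column 6).
Same diagonal: (2,5)–(3,6) (|2−3| = |5−6| = 1).
Total attacking pairs: 2.

2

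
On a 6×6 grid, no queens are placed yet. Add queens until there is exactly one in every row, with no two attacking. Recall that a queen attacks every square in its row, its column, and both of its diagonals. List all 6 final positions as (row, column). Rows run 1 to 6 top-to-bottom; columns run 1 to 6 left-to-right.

(1,4) (2,1) (3,5) (4,2) (5,6) (6,3)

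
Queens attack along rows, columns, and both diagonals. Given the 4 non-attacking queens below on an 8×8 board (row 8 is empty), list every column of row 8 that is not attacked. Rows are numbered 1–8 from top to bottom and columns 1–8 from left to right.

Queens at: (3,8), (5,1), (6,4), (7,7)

columns 5

(3,8) attacks row 8 at column 8 and diagonals 3.
(5,1) attacks row 8 at column 1 and diagonals 4.
(6,4) attacks row 8 at column 4 and diagonals 2, 6.
(7,7) attacks row 8 at column 7 and diagonals 6, 8.
Attacked columns: {1, 2, 3, 4, 6, 7, 8}. Safe: {5}.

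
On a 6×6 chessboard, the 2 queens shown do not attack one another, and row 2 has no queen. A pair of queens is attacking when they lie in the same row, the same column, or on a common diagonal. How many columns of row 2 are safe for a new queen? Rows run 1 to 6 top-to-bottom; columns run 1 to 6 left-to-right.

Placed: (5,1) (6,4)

4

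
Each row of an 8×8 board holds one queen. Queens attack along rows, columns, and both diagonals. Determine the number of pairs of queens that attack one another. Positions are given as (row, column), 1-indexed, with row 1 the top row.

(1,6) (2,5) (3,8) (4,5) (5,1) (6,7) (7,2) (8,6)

Same column: (1,6)–(8,6) (column 6); (2,5)–(4,5) (column 5).
Same diagonal: (1,6)–(2,5) (|1−2| = |6−5| = 1); (1,6)–(3,8) (|1−3| = |6−8| = 2); (4,5)–(6,7) (|4−6| = |5−7| = 2); (4,5)–(7,2) (|4−7| = |5−2| = 3).
Total attacking pairs: 6.

6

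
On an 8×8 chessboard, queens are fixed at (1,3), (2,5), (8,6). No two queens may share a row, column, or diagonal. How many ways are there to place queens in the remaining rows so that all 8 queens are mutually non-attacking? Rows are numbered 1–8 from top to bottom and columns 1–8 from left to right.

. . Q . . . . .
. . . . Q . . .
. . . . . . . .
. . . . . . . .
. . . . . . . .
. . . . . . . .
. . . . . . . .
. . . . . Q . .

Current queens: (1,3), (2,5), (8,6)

3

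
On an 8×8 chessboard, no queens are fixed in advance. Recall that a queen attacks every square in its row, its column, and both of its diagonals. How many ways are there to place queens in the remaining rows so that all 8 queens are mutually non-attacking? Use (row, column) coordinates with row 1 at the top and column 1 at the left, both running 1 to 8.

92

Branch on row 1: col 1 → 4; col 2 → 8; col 3 → 16; col 4 → 18; col 5 → 18; col 6 → 16; col 7 → 8; col 8 → 4.
Sum: 4 + 8 + 16 + 18 + 18 + 16 + 8 + 4 = 92.
(This is the classic 8-queens count.)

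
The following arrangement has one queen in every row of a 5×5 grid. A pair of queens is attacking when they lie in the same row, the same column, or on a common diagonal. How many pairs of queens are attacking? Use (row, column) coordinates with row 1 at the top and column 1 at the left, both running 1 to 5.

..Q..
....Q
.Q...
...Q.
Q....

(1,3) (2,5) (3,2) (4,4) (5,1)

0

All columns are distinct and no two queens satisfy |Δrow| = |Δcol|, so no pair attacks.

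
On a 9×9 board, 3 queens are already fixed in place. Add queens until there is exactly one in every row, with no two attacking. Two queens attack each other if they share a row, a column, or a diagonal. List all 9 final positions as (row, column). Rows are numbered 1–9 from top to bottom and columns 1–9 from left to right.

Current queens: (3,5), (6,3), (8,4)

Row 1: attacked by (3,5)→{3,5,7}; (6,3)→{3,8}; (8,4)→{4}. Safe: 1, 2, 6, 9. Place at column 6.
Row 2: attacked by (1,6)→{5,6,7}; (3,5)→{4,5,6}; (6,3)→{3,7}; (8,4)→{4}. Safe: 1, 2, 8, 9. Place at column 9.
Row 4: attacked by (1,6)→{3,6,9}; (2,9)→{7,9}; (3,5)→{4,5,6}; (6,3)→{1,3,5}; (8,4)→{4,8}. Safe: 2. Place at column 2.
Row 5: attacked by (1,6)→{2,6}; (2,9)→{6,9}; (3,5)→{3,5,7}; (4,2)→{1,2,3}; (6,3)→{2,3,4}; (8,4)→{1,4,7}. Safe: 8. Place at column 8.
Row 7: attacked by (1,6)→{6}; (2,9)→{4,9}; (3,5)→{1,5,9}; (4,2)→{2,5}; (5,8)→{6,8}; (6,3)→{2,3,4}; (8,4)→{3,4,5}. Safe: 7. Place at column 7.
Row 9: attacked by (1,6)→{6}; (2,9)→{2,9}; (3,5)→{5}; (4,2)→{2,7}; (5,8)→{4,8}; (6,3)→{3,6}; (7,7)→{5,7,9}; (8,4)→{3,4,5}. Safe: 1. Place at column 1.
Columns [6, 9, 5, 2, 8, 3, 7, 4, 1], r−c [-5, -7, -2, 2, -3, 3, 0, 4, 8], r+c [7, 11, 8, 6, 13, 9, 14, 12, 10] are all distinct, so no two queens attack.

(1,6) (2,9) (3,5) (4,2) (5,8) (6,3) (7,7) (8,4) (9,1)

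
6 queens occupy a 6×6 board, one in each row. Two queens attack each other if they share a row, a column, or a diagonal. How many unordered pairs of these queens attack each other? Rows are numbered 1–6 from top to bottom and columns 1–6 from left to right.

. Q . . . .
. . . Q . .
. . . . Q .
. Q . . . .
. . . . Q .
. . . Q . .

Same column: (1,2)–(4,2) (column 2); (2,4)–(6,4) (column 4); (3,5)–(5,5) (column 5).
Same diagonal: (2,4)–(3,5) (|2−3| = |4−5| = 1); (2,4)–(4,2) (|2−4| = |4−2| = 2); (4,2)–(6,4) (|4−6| = |2−4| = 2); (5,5)–(6,4) (|5−6| = |5−4| = 1).
Total attacking pairs: 7.

7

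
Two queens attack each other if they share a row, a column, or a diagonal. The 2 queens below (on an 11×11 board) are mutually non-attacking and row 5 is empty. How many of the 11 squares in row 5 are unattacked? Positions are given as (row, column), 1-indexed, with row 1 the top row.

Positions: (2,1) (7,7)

6

(2,1) attacks row 5 at column 1 and diagonals 4.
(7,7) attacks row 5 at column 7 and diagonals 5, 9.
Attacked columns: {1, 4, 5, 7, 9}. Safe: {2, 3, 6, 8, 10, 11}.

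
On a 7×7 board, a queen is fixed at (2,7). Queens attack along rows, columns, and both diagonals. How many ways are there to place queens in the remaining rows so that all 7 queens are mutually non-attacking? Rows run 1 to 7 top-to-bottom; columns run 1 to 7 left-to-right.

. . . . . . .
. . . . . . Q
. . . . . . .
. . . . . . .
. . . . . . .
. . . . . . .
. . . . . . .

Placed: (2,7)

Branch on row 1: col 1 → 0; col 2 → 1; col 3 → 2; col 4 → 2; col 5 → 2.
Sum: 0 + 1 + 2 + 2 + 2 = 7.

7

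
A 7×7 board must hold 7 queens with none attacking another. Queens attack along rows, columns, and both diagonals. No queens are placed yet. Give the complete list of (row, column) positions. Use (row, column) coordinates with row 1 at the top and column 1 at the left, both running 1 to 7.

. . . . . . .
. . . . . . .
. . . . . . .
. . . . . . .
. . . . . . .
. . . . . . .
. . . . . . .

(1,2) (2,5) (3,1) (4,4) (5,7) (6,3) (7,6)

Row 1: Safe: 1, 2, 3, 4, 5, 6, 7. Place at column 2.
Row 2: attacked by (1,2)→{1,2,3}. Safe: 4, 5, 6, 7. Place at column 5.
Row 3: attacked by (1,2)→{2,4}; (2,5)→{4,5,6}. Safe: 1, 3, 7. Place at column 1.
Row 4: attacked by (1,2)→{2,5}; (2,5)→{3,5,7}; (3,1)→{1,2}. Safe: 4, 6. Place at column 4.
Row 5: attacked by (1,2)→{2,6}; (2,5)→{2,5}; (3,1)→{1,3}; (4,4)→{3,4,5}. Safe: 7. Place at column 7.
Row 6: attacked by (1,2)→{2,7}; (2,5)→{1,5}; (3,1)→{1,4}; (4,4)→{2,4,6}; (5,7)→{6,7}. Safe: 3. Place at column 3.
Row 7: attacked by (1,2)→{2}; (2,5)→{5}; (3,1)→{1,5}; (4,4)→{1,4,7}; (5,7)→{5,7}; (6,3)→{2,3,4}. Safe: 6. Place at column 6.
Columns [2, 5, 1, 4, 7, 3, 6], r−c [-1, -3, 2, 0, -2, 3, 1], r+c [3, 7, 4, 8, 12, 9, 13] are all distinct, so no two queens attack.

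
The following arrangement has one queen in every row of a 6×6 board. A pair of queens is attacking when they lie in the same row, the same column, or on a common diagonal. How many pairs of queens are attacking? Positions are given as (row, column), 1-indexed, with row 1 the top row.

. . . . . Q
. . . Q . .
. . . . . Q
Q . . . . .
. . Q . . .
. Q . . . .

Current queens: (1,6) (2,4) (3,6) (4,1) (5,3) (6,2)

2

Same column: (1,6)–(3,6) (column 6).
Same diagonal: (5,3)–(6,2) (|5−6| = |3−2| = 1).
Total attacking pairs: 2.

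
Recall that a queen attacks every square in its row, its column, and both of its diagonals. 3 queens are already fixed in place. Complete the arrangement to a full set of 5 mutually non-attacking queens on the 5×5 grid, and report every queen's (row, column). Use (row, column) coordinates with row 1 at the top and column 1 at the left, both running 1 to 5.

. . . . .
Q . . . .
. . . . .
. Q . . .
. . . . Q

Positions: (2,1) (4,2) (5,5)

(1,3) (2,1) (3,4) (4,2) (5,5)

Row 1: attacked by (2,1)→{1,2}; (4,2)→{2,5}; (5,5)→{1,5}. Safe: 3, 4. Place at column 3.
Row 3: attacked by (1,3)→{1,3,5}; (2,1)→{1,2}; (4,2)→{1,2,3}; (5,5)→{3,5}. Safe: 4. Place at column 4.
Columns [3, 1, 4, 2, 5], r−c [-2, 1, -1, 2, 0], r+c [4, 3, 7, 6, 10] are all distinct, so no two queens attack.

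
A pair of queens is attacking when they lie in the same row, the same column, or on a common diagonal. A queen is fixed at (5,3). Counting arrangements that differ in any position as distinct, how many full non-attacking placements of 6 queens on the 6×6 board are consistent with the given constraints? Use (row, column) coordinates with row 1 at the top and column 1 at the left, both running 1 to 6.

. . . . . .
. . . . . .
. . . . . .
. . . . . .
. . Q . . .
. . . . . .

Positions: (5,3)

Branch on row 1: col 1 → 0; col 2 → 1; col 4 → 0; col 5 → 0; col 6 → 0.
Sum: 0 + 1 + 0 + 0 + 0 = 1.

1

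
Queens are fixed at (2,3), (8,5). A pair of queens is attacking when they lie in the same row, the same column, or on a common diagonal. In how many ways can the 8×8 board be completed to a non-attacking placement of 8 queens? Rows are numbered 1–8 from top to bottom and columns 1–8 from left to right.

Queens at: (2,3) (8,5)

Branch on row 1: col 1 → 0; col 6 → 3; col 7 → 0; col 8 → 0.
Sum: 0 + 3 + 0 + 0 = 3.

3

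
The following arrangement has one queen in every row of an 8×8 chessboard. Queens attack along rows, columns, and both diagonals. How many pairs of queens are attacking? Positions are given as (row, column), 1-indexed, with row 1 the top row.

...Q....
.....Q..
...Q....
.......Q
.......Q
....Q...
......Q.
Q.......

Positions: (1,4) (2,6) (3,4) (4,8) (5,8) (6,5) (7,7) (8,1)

Same column: (1,4)–(3,4) (column 4); (4,8)–(5,8) (column 8).
Same diagonal: (1,4)–(5,8) (|1−5| = |4−8| = 4); (2,6)–(4,8) (|2−4| = |6−8| = 2).
Total attacking pairs: 4.

4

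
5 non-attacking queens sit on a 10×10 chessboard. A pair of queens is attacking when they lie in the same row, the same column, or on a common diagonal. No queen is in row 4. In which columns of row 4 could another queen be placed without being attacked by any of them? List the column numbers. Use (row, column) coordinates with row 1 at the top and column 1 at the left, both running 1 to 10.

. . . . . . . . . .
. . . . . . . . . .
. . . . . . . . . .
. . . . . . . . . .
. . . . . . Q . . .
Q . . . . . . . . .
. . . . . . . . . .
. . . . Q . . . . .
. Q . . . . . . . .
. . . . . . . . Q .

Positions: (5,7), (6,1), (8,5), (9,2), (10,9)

(5,7) attacks row 4 at column 7 and diagonals 6, 8.
(6,1) attacks row 4 at column 1 and diagonals 3.
(8,5) attacks row 4 at column 5 and diagonals 1, 9.
(9,2) attacks row 4 at column 2 and diagonals 7.
(10,9) attacks row 4 at column 9 and diagonals 3.
Attacked columns: {1, 2, 3, 5, 6, 7, 8, 9}. Safe: {4, 10}.

columns 4, 10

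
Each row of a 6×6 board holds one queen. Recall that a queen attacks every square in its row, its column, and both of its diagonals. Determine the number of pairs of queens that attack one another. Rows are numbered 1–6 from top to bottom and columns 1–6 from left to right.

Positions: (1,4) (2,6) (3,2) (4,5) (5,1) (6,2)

Same column: (3,2)–(6,2) (column 2).
Same diagonal: (1,4)–(3,2) (|1−3| = |4−2| = 2); (2,6)–(6,2) (|2−6| = |6−2| = 4); (5,1)–(6,2) (|5−6| = |1−2| = 1).
Total attacking pairs: 4.

4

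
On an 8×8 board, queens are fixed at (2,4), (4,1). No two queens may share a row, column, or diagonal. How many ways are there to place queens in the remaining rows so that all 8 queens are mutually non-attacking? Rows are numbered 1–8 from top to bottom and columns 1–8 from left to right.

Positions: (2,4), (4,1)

2

Branch on row 1: col 2 → 0; col 6 → 2; col 7 → 0; col 8 → 0.
Sum: 0 + 2 + 0 + 0 = 2.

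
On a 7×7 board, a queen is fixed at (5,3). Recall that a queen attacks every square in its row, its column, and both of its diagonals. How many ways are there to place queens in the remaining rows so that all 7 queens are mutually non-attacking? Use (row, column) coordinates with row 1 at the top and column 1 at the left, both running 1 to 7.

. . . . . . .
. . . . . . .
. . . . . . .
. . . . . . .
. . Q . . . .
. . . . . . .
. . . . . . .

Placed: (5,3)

Branch on row 1: col 1 → 1; col 2 → 1; col 4 → 1; col 5 → 2; col 6 → 1.
Sum: 1 + 1 + 1 + 2 + 1 = 6.

6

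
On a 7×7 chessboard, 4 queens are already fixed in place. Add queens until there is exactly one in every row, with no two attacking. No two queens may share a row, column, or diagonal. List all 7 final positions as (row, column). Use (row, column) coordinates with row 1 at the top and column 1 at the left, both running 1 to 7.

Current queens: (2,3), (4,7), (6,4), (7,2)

Row 1: attacked by (2,3)→{2,3,4}; (4,7)→{4,7}; (6,4)→{4}; (7,2)→{2}. Safe: 1, 5, 6. Place at column 6.
Row 3: attacked by (1,6)→{4,6}; (2,3)→{2,3,4}; (4,7)→{6,7}; (6,4)→{1,4,7}; (7,2)→{2,6}. Safe: 5. Place at column 5.
Row 5: attacked by (1,6)→{2,6}; (2,3)→{3,6}; (3,5)→{3,5,7}; (4,7)→{6,7}; (6,4)→{3,4,5}; (7,2)→{2,4}. Safe: 1. Place at column 1.
Columns [6, 3, 5, 7, 1, 4, 2], r−c [-5, -1, -2, -3, 4, 2, 5], r+c [7, 5, 8, 11, 6, 10, 9] are all distinct, so no two queens attack.

(1,6) (2,3) (3,5) (4,7) (5,1) (6,4) (7,2)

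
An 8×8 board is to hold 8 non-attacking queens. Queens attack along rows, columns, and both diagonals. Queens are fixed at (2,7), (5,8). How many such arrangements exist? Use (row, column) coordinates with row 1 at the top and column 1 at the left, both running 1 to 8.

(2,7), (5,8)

Branch on row 1: col 1 → 1; col 2 → 1; col 3 → 0; col 5 → 2.
Sum: 1 + 1 + 0 + 2 = 4.

4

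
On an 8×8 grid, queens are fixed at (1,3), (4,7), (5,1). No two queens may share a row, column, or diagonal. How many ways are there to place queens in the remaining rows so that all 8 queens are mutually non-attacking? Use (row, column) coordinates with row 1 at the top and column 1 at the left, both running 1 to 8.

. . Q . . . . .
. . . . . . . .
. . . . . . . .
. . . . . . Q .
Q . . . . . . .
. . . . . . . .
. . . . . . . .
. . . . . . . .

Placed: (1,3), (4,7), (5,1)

2

Branch on row 2: col 6 → 1; col 8 → 1.
Sum: 1 + 1 = 2.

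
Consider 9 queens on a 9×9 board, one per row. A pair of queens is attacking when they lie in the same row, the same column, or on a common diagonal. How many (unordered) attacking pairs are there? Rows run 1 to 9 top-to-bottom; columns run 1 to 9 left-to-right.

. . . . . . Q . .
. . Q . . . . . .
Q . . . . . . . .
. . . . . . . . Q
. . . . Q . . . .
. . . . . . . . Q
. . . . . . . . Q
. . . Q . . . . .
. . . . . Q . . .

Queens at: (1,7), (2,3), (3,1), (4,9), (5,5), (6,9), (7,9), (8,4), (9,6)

Same column: (4,9)–(6,9) (column 9); (4,9)–(7,9) (column 9); (6,9)–(7,9) (column 9).
Same diagonal: (6,9)–(9,6) (|6−9| = |9−6| = 3).
Total attacking pairs: 4.

4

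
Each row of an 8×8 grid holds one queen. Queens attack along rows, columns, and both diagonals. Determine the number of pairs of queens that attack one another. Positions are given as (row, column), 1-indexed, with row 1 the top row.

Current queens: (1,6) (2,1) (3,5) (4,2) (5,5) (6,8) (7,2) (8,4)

Same column: (3,5)–(5,5) (column 5); (4,2)–(7,2) (column 2).
Same diagonal: (3,5)–(6,8) (|3−6| = |5−8| = 3).
Total attacking pairs: 3.

3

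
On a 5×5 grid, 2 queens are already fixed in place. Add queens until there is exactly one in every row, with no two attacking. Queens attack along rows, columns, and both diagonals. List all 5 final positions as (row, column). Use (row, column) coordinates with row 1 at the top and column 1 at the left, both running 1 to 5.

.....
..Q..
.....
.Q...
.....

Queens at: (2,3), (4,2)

(1,1) (2,3) (3,5) (4,2) (5,4)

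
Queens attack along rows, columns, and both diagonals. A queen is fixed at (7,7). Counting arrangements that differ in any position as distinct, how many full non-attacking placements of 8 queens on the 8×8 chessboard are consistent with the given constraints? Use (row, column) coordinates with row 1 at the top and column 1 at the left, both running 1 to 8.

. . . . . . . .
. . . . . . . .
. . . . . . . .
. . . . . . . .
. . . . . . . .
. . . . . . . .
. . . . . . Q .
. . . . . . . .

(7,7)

16

Branch on row 1: col 2 → 3; col 3 → 5; col 4 → 2; col 5 → 1; col 6 → 3; col 8 → 2.
Sum: 3 + 5 + 2 + 1 + 3 + 2 = 16.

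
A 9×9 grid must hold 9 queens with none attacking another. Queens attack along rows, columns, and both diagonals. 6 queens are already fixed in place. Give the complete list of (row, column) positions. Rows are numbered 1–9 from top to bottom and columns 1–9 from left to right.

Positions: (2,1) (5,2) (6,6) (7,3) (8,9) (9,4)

(1,8) (2,1) (3,5) (4,7) (5,2) (6,6) (7,3) (8,9) (9,4)

Row 1: attacked by (2,1)→{1,2}; (5,2)→{2,6}; (6,6)→{1,6}; (7,3)→{3,9}; (8,9)→{2,9}; (9,4)→{4}. Safe: 5, 7, 8. Place at column 8.
Row 3: attacked by (1,8)→{6,8}; (2,1)→{1,2}; (5,2)→{2,4}; (6,6)→{3,6,9}; (7,3)→{3,7}; (8,9)→{4,9}; (9,4)→{4}. Safe: 5. Place at column 5.
Row 4: attacked by (1,8)→{5,8}; (2,1)→{1,3}; (3,5)→{4,5,6}; (5,2)→{1,2,3}; (6,6)→{4,6,8}; (7,3)→{3,6}; (8,9)→{5,9}; (9,4)→{4,9}. Safe: 7. Place at column 7.
Columns [8, 1, 5, 7, 2, 6, 3, 9, 4], r−c [-7, 1, -2, -3, 3, 0, 4, -1, 5], r+c [9, 3, 8, 11, 7, 12, 10, 17, 13] are all distinct, so no two queens attack.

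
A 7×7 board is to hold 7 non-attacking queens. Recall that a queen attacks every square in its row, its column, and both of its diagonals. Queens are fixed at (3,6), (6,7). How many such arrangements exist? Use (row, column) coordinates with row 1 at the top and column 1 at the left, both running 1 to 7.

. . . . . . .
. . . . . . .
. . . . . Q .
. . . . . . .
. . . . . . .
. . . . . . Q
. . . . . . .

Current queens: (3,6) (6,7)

3

Branch on row 1: col 1 → 0; col 3 → 2; col 5 → 1.
Sum: 0 + 2 + 1 = 3.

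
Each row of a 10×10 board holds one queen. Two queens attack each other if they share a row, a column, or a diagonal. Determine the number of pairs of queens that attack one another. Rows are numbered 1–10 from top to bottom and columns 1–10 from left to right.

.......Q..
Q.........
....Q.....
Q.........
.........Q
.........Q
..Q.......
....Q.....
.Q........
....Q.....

Same column: (2,1)–(4,1) (column 1); (3,5)–(8,5) (column 5); (3,5)–(10,5) (column 5); (5,10)–(6,10) (column 10); (8,5)–(10,5) (column 5).
Same diagonal: (4,1)–(8,5) (|4−8| = |1−5| = 4); (5,10)–(10,5) (|5−10| = |10−5| = 5).
Total attacking pairs: 7.

7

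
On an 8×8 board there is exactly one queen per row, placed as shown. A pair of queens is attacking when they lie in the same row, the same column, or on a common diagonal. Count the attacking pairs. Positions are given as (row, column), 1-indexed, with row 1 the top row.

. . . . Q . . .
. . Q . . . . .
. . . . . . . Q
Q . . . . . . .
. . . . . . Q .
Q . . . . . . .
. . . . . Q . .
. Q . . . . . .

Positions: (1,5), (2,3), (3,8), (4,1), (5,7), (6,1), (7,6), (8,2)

2

Same column: (4,1)–(6,1) (column 1).
Same diagonal: (2,3)–(4,1) (|2−4| = |3−1| = 2).
Total attacking pairs: 2.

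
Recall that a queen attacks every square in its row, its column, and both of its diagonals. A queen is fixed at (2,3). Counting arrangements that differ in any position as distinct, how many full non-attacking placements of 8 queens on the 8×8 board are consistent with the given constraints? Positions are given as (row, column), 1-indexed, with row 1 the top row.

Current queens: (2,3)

14

Branch on row 1: col 1 → 0; col 5 → 3; col 6 → 8; col 7 → 2; col 8 → 1.
Sum: 0 + 3 + 8 + 2 + 1 = 14.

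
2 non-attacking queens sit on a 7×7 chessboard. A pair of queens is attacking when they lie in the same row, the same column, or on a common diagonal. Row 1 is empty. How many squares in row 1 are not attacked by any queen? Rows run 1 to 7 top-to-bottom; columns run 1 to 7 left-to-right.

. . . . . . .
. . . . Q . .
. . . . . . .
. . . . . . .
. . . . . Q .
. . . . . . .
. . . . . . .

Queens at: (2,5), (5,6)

(2,5) attacks row 1 at column 5 and diagonals 4, 6.
(5,6) attacks row 1 at column 6 and diagonals 2.
Attacked columns: {2, 4, 5, 6}. Safe: {1, 3, 7}.

3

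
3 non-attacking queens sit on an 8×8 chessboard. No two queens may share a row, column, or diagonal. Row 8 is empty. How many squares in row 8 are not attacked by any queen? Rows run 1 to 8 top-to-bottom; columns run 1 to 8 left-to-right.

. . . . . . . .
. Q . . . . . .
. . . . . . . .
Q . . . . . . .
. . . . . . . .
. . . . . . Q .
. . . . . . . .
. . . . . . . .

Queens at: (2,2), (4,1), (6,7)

3

(2,2) attacks row 8 at column 2 and diagonals 8.
(4,1) attacks row 8 at column 1 and diagonals 5.
(6,7) attacks row 8 at column 7 and diagonals 5.
Attacked columns: {1, 2, 5, 7, 8}. Safe: {3, 4, 6}.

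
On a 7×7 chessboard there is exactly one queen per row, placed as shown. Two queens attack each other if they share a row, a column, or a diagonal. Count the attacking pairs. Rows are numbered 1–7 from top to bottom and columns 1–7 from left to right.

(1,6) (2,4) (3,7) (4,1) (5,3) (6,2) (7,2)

2

Same column: (6,2)–(7,2) (column 2).
Same diagonal: (5,3)–(6,2) (|5−6| = |3−2| = 1).
Total attacking pairs: 2.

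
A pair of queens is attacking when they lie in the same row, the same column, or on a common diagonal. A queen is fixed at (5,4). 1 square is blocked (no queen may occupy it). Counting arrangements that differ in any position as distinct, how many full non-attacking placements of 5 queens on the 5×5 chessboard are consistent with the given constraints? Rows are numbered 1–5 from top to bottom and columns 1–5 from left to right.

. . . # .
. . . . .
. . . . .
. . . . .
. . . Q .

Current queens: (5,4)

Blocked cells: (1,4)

2

Branch on row 1: col 1 → 1; col 2 → 1; col 3 → 0; col 5 → 0.
Sum: 1 + 1 + 0 + 0 = 2.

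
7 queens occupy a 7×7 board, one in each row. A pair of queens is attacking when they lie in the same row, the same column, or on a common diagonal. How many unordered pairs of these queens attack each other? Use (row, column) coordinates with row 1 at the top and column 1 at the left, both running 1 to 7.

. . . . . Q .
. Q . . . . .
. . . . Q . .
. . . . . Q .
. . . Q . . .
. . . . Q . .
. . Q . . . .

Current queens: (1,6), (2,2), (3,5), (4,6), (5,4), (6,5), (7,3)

5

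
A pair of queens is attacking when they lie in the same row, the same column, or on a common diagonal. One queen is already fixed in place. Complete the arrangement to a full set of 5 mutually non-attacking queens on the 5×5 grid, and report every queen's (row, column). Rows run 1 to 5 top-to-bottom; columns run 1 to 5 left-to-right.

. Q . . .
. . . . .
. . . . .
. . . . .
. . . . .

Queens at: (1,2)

(1,2) (2,5) (3,3) (4,1) (5,4)

Row 2: attacked by (1,2)→{1,2,3}. Safe: 4, 5. Place at column 5.
Row 3: attacked by (1,2)→{2,4}; (2,5)→{4,5}. Safe: 1, 3. Place at column 3.
Row 4: attacked by (1,2)→{2,5}; (2,5)→{3,5}; (3,3)→{2,3,4}. Safe: 1. Place at column 1.
Row 5: attacked by (1,2)→{2}; (2,5)→{2,5}; (3,3)→{1,3,5}; (4,1)→{1,2}. Safe: 4. Place at column 4.
Columns [2, 5, 3, 1, 4], r−c [-1, -3, 0, 3, 1], r+c [3, 7, 6, 5, 9] are all distinct, so no two queens attack.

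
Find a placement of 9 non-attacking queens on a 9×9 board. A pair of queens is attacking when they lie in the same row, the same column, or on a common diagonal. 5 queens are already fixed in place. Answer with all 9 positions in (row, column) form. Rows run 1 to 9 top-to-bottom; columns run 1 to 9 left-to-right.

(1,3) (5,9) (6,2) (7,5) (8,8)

(1,3) (2,1) (3,4) (4,7) (5,9) (6,2) (7,5) (8,8) (9,6)

Row 2: attacked by (1,3)→{2,3,4}; (5,9)→{6,9}; (6,2)→{2,6}; (7,5)→{5}; (8,8)→{2,8}. Safe: 1, 7. Place at column 1.
Row 3: attacked by (1,3)→{1,3,5}; (2,1)→{1,2}; (5,9)→{7,9}; (6,2)→{2,5}; (7,5)→{1,5,9}; (8,8)→{3,8}. Safe: 4, 6. Place at column 4.
Row 4: attacked by (1,3)→{3,6}; (2,1)→{1,3}; (3,4)→{3,4,5}; (5,9)→{8,9}; (6,2)→{2,4}; (7,5)→{2,5,8}; (8,8)→{4,8}. Safe: 7. Place at column 7.
Row 9: attacked by (1,3)→{3}; (2,1)→{1,8}; (3,4)→{4}; (4,7)→{2,7}; (5,9)→{5,9}; (6,2)→{2,5}; (7,5)→{3,5,7}; (8,8)→{7,8,9}. Safe: 6. Place at column 6.
Columns [3, 1, 4, 7, 9, 2, 5, 8, 6], r−c [-2, 1, -1, -3, -4, 4, 2, 0, 3], r+c [4, 3, 7, 11, 14, 8, 12, 16, 15] are all distinct, so no two queens attack.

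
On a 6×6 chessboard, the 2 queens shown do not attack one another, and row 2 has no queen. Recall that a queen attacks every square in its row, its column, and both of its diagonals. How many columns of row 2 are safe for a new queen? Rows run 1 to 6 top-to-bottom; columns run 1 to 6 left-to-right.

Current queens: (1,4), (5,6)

2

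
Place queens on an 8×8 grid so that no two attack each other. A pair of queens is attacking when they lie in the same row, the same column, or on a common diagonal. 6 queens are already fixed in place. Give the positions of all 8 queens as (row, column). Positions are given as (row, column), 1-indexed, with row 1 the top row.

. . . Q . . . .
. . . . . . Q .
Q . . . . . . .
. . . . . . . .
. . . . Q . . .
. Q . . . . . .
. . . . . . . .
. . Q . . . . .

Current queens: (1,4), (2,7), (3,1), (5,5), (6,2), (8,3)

Row 4: attacked by (1,4)→{1,4,7}; (2,7)→{5,7}; (3,1)→{1,2}; (5,5)→{4,5,6}; (6,2)→{2,4}; (8,3)→{3,7}. Safe: 8. Place at column 8.
Row 7: attacked by (1,4)→{4}; (2,7)→{2,7}; (3,1)→{1,5}; (4,8)→{5,8}; (5,5)→{3,5,7}; (6,2)→{1,2,3}; (8,3)→{2,3,4}. Safe: 6. Place at column 6.
Columns [4, 7, 1, 8, 5, 2, 6, 3], r−c [-3, -5, 2, -4, 0, 4, 1, 5], r+c [5, 9, 4, 12, 10, 8, 13, 11] are all distinct, so no two queens attack.

(1,4) (2,7) (3,1) (4,8) (5,5) (6,2) (7,6) (8,3)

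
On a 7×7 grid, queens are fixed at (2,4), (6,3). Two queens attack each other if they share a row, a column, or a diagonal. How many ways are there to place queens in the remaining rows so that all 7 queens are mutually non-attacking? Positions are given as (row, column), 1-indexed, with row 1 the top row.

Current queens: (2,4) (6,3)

2

Branch on row 1: col 1 → 0; col 2 → 1; col 6 → 1; col 7 → 0.
Sum: 0 + 1 + 1 + 0 = 2.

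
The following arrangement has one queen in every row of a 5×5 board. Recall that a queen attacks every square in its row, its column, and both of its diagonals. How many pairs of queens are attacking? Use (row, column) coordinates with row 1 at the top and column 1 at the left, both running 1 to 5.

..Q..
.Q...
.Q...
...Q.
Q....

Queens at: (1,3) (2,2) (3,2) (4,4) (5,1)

Same column: (2,2)–(3,2) (column 2).
Same diagonal: (1,3)–(2,2) (|1−2| = |3−2| = 1); (2,2)–(4,4) (|2−4| = |2−4| = 2).
Total attacking pairs: 3.

3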